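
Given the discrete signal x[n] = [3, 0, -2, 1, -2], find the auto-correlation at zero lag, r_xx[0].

The auto-correlation at zero lag r_xx[0] equals the signal energy.
r_xx[0] = sum of x[n]^2 = 3^2 + 0^2 + (-2)^2 + 1^2 + (-2)^2
= 9 + 0 + 4 + 1 + 4 = 18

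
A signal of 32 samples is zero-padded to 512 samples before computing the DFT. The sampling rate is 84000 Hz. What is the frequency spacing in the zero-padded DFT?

Original DFT: N = 32, resolution = f_s/N = 84000/32 = 2625 Hz
Zero-padded DFT: N = 512, resolution = f_s/N = 84000/512 = 2625/16 Hz
Zero-padding interpolates the spectrum (finer frequency grid)
but does NOT improve the true spectral resolution (ability to resolve close frequencies).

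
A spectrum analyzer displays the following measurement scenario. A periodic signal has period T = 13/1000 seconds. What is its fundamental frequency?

The fundamental frequency is the reciprocal of the period.
f = 1/T = 1/(13/1000) = 1000/13 Hz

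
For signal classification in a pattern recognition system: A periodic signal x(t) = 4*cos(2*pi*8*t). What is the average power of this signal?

Average power of A*cos(wt) is A^2/2.
P = 4^2 / 2 = 16/2 = 8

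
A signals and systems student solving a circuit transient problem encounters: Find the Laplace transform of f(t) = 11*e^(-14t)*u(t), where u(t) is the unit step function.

Standard Laplace transform pair:
e^(-at)*u(t) <-> 1/(s+a)
With a = 14: L{11*e^(-14t)*u(t)} = 11/(s+14), ROC: Re(s) > -14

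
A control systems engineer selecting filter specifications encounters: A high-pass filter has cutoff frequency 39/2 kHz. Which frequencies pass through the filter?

A high-pass filter passes all frequencies above the cutoff frequency 39/2 kHz and attenuates lower frequencies.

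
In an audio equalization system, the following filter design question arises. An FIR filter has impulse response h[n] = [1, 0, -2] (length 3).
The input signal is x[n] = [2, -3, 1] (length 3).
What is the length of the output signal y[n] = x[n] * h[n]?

For linear convolution, the output length is:
len(y) = len(x) + len(h) - 1 = 3 + 3 - 1 = 5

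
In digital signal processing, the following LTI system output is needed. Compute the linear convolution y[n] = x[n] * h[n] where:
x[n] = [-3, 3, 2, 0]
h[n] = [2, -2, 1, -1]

y[n] = sum_k x[k]*h[n-k]. Output length = len(x) + len(h) - 1 = 4 + 4 - 1 = 7.
y[0] = -3*2 = -6
y[1] = 3*2 + -3*-2 = 12
y[2] = 2*2 + 3*-2 + -3*1 = -5
y[3] = 0*2 + 2*-2 + 3*1 + -3*-1 = 2
y[4] = 0*-2 + 2*1 + 3*-1 = -1
y[5] = 0*1 + 2*-1 = -2
y[6] = 0*-1 = 0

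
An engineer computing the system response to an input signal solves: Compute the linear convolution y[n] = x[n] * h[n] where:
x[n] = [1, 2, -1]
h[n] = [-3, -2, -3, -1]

y[n] = sum_k x[k]*h[n-k]. Output length = len(x) + len(h) - 1 = 3 + 4 - 1 = 6.
y[0] = 1*-3 = -3
y[1] = 2*-3 + 1*-2 = -8
y[2] = -1*-3 + 2*-2 + 1*-3 = -4
y[3] = -1*-2 + 2*-3 + 1*-1 = -5
y[4] = -1*-3 + 2*-1 = 1
y[5] = -1*-1 = 1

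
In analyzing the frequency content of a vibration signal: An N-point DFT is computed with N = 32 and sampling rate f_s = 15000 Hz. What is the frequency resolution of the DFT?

DFT frequency resolution = f_s / N
= 15000 / 32 = 1875/4 Hz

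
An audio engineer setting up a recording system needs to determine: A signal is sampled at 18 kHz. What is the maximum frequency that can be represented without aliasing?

The maximum frequency that can be represented without aliasing
is the Nyquist frequency: f_max = f_s / 2 = 18 kHz / 2 = 9 kHz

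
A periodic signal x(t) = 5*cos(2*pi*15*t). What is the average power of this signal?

Average power of A*cos(wt) is A^2/2.
P = 5^2 / 2 = 25/2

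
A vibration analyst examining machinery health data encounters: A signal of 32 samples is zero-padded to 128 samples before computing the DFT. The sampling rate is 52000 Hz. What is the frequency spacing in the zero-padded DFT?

Original DFT: N = 32, resolution = f_s/N = 52000/32 = 1625 Hz
Zero-padded DFT: N = 128, resolution = f_s/N = 52000/128 = 1625/4 Hz
Zero-padding interpolates the spectrum (finer frequency grid)
but does NOT improve the true spectral resolution (ability to resolve close frequencies).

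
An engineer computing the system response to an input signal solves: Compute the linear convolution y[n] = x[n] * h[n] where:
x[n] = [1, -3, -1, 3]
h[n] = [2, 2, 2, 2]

y[n] = sum_k x[k]*h[n-k]. Output length = len(x) + len(h) - 1 = 4 + 4 - 1 = 7.
y[0] = 1*2 = 2
y[1] = -3*2 + 1*2 = -4
y[2] = -1*2 + -3*2 + 1*2 = -6
y[3] = 3*2 + -1*2 + -3*2 + 1*2 = 0
y[4] = 3*2 + -1*2 + -3*2 = -2
y[5] = 3*2 + -1*2 = 4
y[6] = 3*2 = 6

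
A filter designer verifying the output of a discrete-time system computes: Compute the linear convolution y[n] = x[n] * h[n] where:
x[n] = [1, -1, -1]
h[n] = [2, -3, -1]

y[n] = sum_k x[k]*h[n-k]. Output length = len(x) + len(h) - 1 = 3 + 3 - 1 = 5.
y[0] = 1*2 = 2
y[1] = -1*2 + 1*-3 = -5
y[2] = -1*2 + -1*-3 + 1*-1 = 0
y[3] = -1*-3 + -1*-1 = 4
y[4] = -1*-1 = 1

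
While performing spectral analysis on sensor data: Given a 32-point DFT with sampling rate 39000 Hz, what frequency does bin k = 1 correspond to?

The frequency of DFT bin k is: f_k = k * f_s / N
f_1 = 1 * 39000 / 32 = 4875/4 Hz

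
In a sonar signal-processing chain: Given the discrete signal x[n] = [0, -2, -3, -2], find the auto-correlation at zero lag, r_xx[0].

The auto-correlation at zero lag r_xx[0] equals the signal energy.
r_xx[0] = sum of x[n]^2 = 0^2 + (-2)^2 + (-3)^2 + (-2)^2
= 0 + 4 + 9 + 4 = 17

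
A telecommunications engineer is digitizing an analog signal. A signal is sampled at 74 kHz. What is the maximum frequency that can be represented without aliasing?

The maximum frequency that can be represented without aliasing
is the Nyquist frequency: f_max = f_s / 2 = 74 kHz / 2 = 37 kHz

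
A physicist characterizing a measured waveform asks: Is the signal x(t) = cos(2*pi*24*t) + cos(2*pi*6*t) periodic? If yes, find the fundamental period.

f1 = 24 Hz, f2 = 6 Hz
Period T1 = 1/24, T2 = 1/6
Ratio T1/T2 = 6/24, which is rational.
The signal is periodic with fundamental period T = 1/GCD(24,6) = 1/6 s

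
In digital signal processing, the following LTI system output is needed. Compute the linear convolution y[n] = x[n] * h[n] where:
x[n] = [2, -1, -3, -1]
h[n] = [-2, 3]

y[n] = sum_k x[k]*h[n-k]. Output length = len(x) + len(h) - 1 = 4 + 2 - 1 = 5.
y[0] = 2*-2 = -4
y[1] = -1*-2 + 2*3 = 8
y[2] = -3*-2 + -1*3 = 3
y[3] = -1*-2 + -3*3 = -7
y[4] = -1*3 = -3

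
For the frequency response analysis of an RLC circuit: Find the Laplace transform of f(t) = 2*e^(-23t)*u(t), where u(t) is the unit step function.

Standard Laplace transform pair:
e^(-at)*u(t) <-> 1/(s+a)
With a = 23: L{2*e^(-23t)*u(t)} = 2/(s+23), ROC: Re(s) > -23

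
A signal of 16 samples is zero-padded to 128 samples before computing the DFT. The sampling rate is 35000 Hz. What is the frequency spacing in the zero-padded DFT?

Original DFT: N = 16, resolution = f_s/N = 35000/16 = 4375/2 Hz
Zero-padded DFT: N = 128, resolution = f_s/N = 35000/128 = 4375/16 Hz
Zero-padding interpolates the spectrum (finer frequency grid)
but does NOT improve the true spectral resolution (ability to resolve close frequencies).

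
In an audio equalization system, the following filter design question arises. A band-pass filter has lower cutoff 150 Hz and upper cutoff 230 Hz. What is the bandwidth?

Bandwidth = f_high - f_low
= 230 Hz - 150 Hz = 80 Hz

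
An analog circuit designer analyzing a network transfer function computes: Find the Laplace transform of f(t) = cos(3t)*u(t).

Standard pair: cos(wt)*u(t) <-> s/(s^2+w^2)
With w = 3: L{cos(3t)*u(t)} = s/(s^2+9)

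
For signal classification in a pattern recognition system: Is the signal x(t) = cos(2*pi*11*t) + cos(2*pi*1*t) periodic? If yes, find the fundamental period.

f1 = 11 Hz, f2 = 1 Hz
Period T1 = 1/11, T2 = 1/1
Ratio T1/T2 = 1/11, which is rational.
The signal is periodic with fundamental period T = 1/GCD(11,1) = 1 s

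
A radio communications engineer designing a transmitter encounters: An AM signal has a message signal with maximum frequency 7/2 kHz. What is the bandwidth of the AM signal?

In AM (double-sideband), the bandwidth is twice the message frequency.
BW = 2 * f_m = 2 * 7/2 kHz = 7 kHz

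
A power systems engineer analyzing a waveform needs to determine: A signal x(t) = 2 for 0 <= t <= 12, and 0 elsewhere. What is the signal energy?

Energy = integral of |x(t)|^2 dt over the signal duration
= 2^2 * 12 = 4 * 12 = 48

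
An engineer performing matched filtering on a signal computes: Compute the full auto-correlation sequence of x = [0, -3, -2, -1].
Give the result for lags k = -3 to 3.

r_xx[k] = sum_m x[m]*x[m+k], indexed from 0, for k = -3 to 3:
  r_xx[-3] = x[3]*x[0] = 0
  r_xx[-2] = x[2]*x[0] + x[3]*x[1] = 3
  r_xx[-1] = x[1]*x[0] + x[2]*x[1] + x[3]*x[2] = 8
  r_xx[0] = x[0]*x[0] + x[1]*x[1] + x[2]*x[2] + x[3]*x[3] = 14
  r_xx[1] = x[0]*x[1] + x[1]*x[2] + x[2]*x[3] = 8
  r_xx[2] = x[0]*x[2] + x[1]*x[3] = 3
  r_xx[3] = x[0]*x[3] = 0
r_xx = [0, 3, 8, 14, 8, 3, 0]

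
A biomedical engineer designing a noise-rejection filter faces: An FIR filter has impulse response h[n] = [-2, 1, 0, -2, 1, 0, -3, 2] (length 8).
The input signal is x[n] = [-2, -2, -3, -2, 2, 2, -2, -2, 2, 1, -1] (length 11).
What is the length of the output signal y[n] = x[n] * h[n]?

For linear convolution, the output length is:
len(y) = len(x) + len(h) - 1 = 11 + 8 - 1 = 18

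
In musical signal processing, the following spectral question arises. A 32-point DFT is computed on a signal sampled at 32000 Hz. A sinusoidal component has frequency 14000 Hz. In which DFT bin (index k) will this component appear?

DFT frequency resolution = f_s/N = 32000/32 = 1000 Hz
Bin index k = f_signal / resolution = 14000 / 1000 = 14
The signal frequency 14000 Hz falls in DFT bin k = 14.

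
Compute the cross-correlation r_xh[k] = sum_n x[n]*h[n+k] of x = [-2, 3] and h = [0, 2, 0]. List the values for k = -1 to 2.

Both sequences indexed from 0 and zero outside their support.
Lags with overlap: k = -1 to 2.
  r_xh[-1] = x[1]*h[0] = 0
  r_xh[0] = x[0]*h[0] + x[1]*h[1] = 6
  r_xh[1] = x[0]*h[1] + x[1]*h[2] = -4
  r_xh[2] = x[0]*h[2] = 0
r_xh = [0, 6, -4, 0] (for k = -1, ..., 2)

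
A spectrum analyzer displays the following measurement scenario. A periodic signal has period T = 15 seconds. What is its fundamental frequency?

The fundamental frequency is the reciprocal of the period.
f = 1/T = 1/(15) = 1/15 Hz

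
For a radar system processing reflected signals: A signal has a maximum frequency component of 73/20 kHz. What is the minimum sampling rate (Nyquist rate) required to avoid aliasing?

By the Nyquist-Shannon sampling theorem,
the minimum sampling rate (Nyquist rate) must be at least 2 * f_max.
Nyquist rate = 2 * 73/20 kHz = 73/10 kHz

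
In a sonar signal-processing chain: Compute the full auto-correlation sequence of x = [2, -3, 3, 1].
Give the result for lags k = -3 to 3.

r_xx[k] = sum_m x[m]*x[m+k], indexed from 0, for k = -3 to 3:
  r_xx[-3] = x[3]*x[0] = 2
  r_xx[-2] = x[2]*x[0] + x[3]*x[1] = 3
  r_xx[-1] = x[1]*x[0] + x[2]*x[1] + x[3]*x[2] = -12
  r_xx[0] = x[0]*x[0] + x[1]*x[1] + x[2]*x[2] + x[3]*x[3] = 23
  r_xx[1] = x[0]*x[1] + x[1]*x[2] + x[2]*x[3] = -12
  r_xx[2] = x[0]*x[2] + x[1]*x[3] = 3
  r_xx[3] = x[0]*x[3] = 2
r_xx = [2, 3, -12, 23, -12, 3, 2]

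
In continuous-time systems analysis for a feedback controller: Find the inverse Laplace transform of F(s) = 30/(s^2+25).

Standard pair: w/(s^2+w^2) <-> sin(wt)*u(t)
Recognize w^2 = 25, so w = 5; numerator 30 = 6*5.
f(t) = 6*sin(5t)*u(t)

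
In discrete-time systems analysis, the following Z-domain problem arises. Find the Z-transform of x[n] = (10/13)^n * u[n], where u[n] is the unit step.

The Z-transform of a^n * u[n] is z/(z-a) for |z| > |a|.
Here a = 10/13, so X(z) = z/(z - (10/13)) = 13z/(13z - 10)
ROC: |z| > 10/13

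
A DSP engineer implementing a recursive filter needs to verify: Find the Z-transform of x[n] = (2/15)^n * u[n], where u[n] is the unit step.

The Z-transform of a^n * u[n] is z/(z-a) for |z| > |a|.
Here a = 2/15, so X(z) = z/(z - (2/15)) = 15z/(15z - 2)
ROC: |z| > 2/15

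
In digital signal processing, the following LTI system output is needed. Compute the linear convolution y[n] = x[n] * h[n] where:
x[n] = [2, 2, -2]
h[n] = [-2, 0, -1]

y[n] = sum_k x[k]*h[n-k]. Output length = len(x) + len(h) - 1 = 3 + 3 - 1 = 5.
y[0] = 2*-2 = -4
y[1] = 2*-2 + 2*0 = -4
y[2] = -2*-2 + 2*0 + 2*-1 = 2
y[3] = -2*0 + 2*-1 = -2
y[4] = -2*-1 = 2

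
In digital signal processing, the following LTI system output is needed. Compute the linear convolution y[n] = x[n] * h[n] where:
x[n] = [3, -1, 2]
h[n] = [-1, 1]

y[n] = sum_k x[k]*h[n-k]. Output length = len(x) + len(h) - 1 = 3 + 2 - 1 = 4.
y[0] = 3*-1 = -3
y[1] = -1*-1 + 3*1 = 4
y[2] = 2*-1 + -1*1 = -3
y[3] = 2*1 = 2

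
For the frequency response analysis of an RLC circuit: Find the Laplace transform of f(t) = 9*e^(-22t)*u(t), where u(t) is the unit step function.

Standard Laplace transform pair:
e^(-at)*u(t) <-> 1/(s+a)
With a = 22: L{9*e^(-22t)*u(t)} = 9/(s+22), ROC: Re(s) > -22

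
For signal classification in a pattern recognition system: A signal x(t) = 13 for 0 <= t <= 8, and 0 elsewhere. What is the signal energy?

Energy = integral of |x(t)|^2 dt over the signal duration
= 13^2 * 8 = 169 * 8 = 1352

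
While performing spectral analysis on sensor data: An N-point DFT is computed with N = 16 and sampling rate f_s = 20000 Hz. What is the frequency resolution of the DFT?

DFT frequency resolution = f_s / N
= 20000 / 16 = 1250 Hz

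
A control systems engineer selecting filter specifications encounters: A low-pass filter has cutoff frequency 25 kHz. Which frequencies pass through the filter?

A low-pass filter passes all frequencies below the cutoff frequency 25 kHz and attenuates higher frequencies.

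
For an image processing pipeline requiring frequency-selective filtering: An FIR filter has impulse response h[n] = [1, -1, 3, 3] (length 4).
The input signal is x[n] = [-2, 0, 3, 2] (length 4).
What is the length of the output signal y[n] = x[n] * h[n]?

For linear convolution, the output length is:
len(y) = len(x) + len(h) - 1 = 4 + 4 - 1 = 7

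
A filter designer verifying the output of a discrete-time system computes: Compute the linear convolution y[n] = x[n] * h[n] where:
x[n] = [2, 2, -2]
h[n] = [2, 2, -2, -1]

y[n] = sum_k x[k]*h[n-k]. Output length = len(x) + len(h) - 1 = 3 + 4 - 1 = 6.
y[0] = 2*2 = 4
y[1] = 2*2 + 2*2 = 8
y[2] = -2*2 + 2*2 + 2*-2 = -4
y[3] = -2*2 + 2*-2 + 2*-1 = -10
y[4] = -2*-2 + 2*-1 = 2
y[5] = -2*-1 = 2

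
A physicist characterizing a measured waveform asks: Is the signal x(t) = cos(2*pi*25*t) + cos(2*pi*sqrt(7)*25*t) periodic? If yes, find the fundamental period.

f1 = 25 Hz, f2 = 25*sqrt(7) Hz
Ratio f2/f1 = sqrt(7), which is irrational.
Since the frequency ratio is irrational, no common period exists.
The signal is not periodic.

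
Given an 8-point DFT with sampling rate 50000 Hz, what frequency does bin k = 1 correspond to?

The frequency of DFT bin k is: f_k = k * f_s / N
f_1 = 1 * 50000 / 8 = 6250 Hz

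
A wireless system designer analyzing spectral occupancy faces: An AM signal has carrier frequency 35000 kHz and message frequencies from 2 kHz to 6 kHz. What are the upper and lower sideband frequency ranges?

Upper sideband (USB) = fc + [fm_low, fm_high] = 35000 + [2, 6] = [35002, 35006] kHz
Lower sideband (LSB) = fc - [fm_high, fm_low] = 35000 - [6, 2] = [34994, 34998] kHz
Total occupied spectrum: 34994 kHz to 35006 kHz (plus carrier at 35000 kHz)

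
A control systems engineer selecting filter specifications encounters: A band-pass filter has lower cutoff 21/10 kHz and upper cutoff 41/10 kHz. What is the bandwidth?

Bandwidth = f_high - f_low
= 41/10 kHz - 21/10 kHz = 2 kHz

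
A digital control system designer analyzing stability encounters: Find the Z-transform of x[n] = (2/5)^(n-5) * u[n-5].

Time-shifting property: if X(z) = Z{x[n]}, then Z{x[n-d]} = z^(-d) * X(z)
X(z) = z/(z - 2/5) for x[n] = (2/5)^n * u[n]
Z{x[n-5]} = z^(-5) * z/(z - 2/5) = z^(-4)/(z - 2/5)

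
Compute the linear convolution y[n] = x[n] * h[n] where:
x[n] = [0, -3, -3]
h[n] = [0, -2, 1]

y[n] = sum_k x[k]*h[n-k]. Output length = len(x) + len(h) - 1 = 3 + 3 - 1 = 5.
y[0] = 0*0 = 0
y[1] = -3*0 + 0*-2 = 0
y[2] = -3*0 + -3*-2 + 0*1 = 6
y[3] = -3*-2 + -3*1 = 3
y[4] = -3*1 = -3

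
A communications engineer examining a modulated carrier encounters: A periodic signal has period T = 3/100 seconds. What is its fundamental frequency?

The fundamental frequency is the reciprocal of the period.
f = 1/T = 1/(3/100) = 100/3 Hz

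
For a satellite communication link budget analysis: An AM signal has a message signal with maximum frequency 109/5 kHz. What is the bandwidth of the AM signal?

In AM (double-sideband), the bandwidth is twice the message frequency.
BW = 2 * f_m = 2 * 109/5 kHz = 218/5 kHz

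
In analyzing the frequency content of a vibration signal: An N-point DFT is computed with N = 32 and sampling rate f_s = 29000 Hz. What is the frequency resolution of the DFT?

DFT frequency resolution = f_s / N
= 29000 / 32 = 3625/4 Hz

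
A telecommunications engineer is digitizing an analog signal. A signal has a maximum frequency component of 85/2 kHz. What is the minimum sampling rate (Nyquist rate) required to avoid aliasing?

By the Nyquist-Shannon sampling theorem,
the minimum sampling rate (Nyquist rate) must be at least 2 * f_max.
Nyquist rate = 2 * 85/2 kHz = 85 kHz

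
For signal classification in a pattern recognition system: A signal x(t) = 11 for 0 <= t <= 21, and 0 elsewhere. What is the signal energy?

Energy = integral of |x(t)|^2 dt over the signal duration
= 11^2 * 21 = 121 * 21 = 2541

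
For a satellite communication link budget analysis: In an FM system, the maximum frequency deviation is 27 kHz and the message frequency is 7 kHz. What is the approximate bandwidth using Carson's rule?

Carson's rule: BW = 2*(delta_f + f_m)
= 2*(27 + 7) kHz = 68 kHz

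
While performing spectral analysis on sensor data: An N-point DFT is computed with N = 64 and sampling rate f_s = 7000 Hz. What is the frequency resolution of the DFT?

DFT frequency resolution = f_s / N
= 7000 / 64 = 875/8 Hz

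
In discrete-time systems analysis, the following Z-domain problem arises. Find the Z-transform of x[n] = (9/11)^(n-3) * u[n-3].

Time-shifting property: if X(z) = Z{x[n]}, then Z{x[n-d]} = z^(-d) * X(z)
X(z) = z/(z - 9/11) for x[n] = (9/11)^n * u[n]
Z{x[n-3]} = z^(-3) * z/(z - 9/11) = z^(-2)/(z - 9/11)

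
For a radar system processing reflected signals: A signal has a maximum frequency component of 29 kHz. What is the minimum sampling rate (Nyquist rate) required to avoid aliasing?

By the Nyquist-Shannon sampling theorem,
the minimum sampling rate (Nyquist rate) must be at least 2 * f_max.
Nyquist rate = 2 * 29 kHz = 58 kHz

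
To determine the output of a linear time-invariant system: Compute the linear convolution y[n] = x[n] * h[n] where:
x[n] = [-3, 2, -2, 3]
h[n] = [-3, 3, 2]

y[n] = sum_k x[k]*h[n-k]. Output length = len(x) + len(h) - 1 = 4 + 3 - 1 = 6.
y[0] = -3*-3 = 9
y[1] = 2*-3 + -3*3 = -15
y[2] = -2*-3 + 2*3 + -3*2 = 6
y[3] = 3*-3 + -2*3 + 2*2 = -11
y[4] = 3*3 + -2*2 = 5
y[5] = 3*2 = 6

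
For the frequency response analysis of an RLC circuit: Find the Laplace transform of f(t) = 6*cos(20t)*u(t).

Standard pair: cos(wt)*u(t) <-> s/(s^2+w^2)
With w = 20: L{6*cos(20t)*u(t)} = 6s/(s^2+400)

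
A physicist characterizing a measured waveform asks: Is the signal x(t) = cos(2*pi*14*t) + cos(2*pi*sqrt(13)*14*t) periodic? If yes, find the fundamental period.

f1 = 14 Hz, f2 = 14*sqrt(13) Hz
Ratio f2/f1 = sqrt(13), which is irrational.
Since the frequency ratio is irrational, no common period exists.
The signal is not periodic.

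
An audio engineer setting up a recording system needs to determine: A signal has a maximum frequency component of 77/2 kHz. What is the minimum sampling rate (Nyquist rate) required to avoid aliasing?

By the Nyquist-Shannon sampling theorem,
the minimum sampling rate (Nyquist rate) must be at least 2 * f_max.
Nyquist rate = 2 * 77/2 kHz = 77 kHz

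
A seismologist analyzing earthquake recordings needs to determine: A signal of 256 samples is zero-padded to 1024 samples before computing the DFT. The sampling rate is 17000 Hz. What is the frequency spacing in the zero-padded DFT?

Original DFT: N = 256, resolution = f_s/N = 17000/256 = 2125/32 Hz
Zero-padded DFT: N = 1024, resolution = f_s/N = 17000/1024 = 2125/128 Hz
Zero-padding interpolates the spectrum (finer frequency grid)
but does NOT improve the true spectral resolution (ability to resolve close frequencies).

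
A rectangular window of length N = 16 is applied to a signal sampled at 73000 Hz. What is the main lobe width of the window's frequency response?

For a rectangular window of length N,
the main lobe width in frequency is 2*f_s/N.
= 2*73000/16 = 9125 Hz
This determines the minimum frequency separation for resolving two sinusoids.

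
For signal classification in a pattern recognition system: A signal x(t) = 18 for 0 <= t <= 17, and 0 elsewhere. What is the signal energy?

Energy = integral of |x(t)|^2 dt over the signal duration
= 18^2 * 17 = 324 * 17 = 5508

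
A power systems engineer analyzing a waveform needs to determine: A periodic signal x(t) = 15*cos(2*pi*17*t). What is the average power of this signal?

Average power of A*cos(wt) is A^2/2.
P = 15^2 / 2 = 225/2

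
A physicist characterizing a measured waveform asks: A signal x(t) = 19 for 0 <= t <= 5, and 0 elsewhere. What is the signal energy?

Energy = integral of |x(t)|^2 dt over the signal duration
= 19^2 * 5 = 361 * 5 = 1805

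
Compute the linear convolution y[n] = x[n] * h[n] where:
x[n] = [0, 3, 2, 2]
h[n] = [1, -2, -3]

y[n] = sum_k x[k]*h[n-k]. Output length = len(x) + len(h) - 1 = 4 + 3 - 1 = 6.
y[0] = 0*1 = 0
y[1] = 3*1 + 0*-2 = 3
y[2] = 2*1 + 3*-2 + 0*-3 = -4
y[3] = 2*1 + 2*-2 + 3*-3 = -11
y[4] = 2*-2 + 2*-3 = -10
y[5] = 2*-3 = -6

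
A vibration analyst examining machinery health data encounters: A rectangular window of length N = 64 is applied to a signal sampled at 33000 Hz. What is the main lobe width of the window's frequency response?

For a rectangular window of length N,
the main lobe width in frequency is 2*f_s/N.
= 2*33000/64 = 4125/4 Hz
This determines the minimum frequency separation for resolving two sinusoids.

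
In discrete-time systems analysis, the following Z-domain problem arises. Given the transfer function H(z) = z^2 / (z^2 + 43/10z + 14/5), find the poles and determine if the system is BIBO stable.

Poles are roots of the denominator: z^2 + 43/10z + 14/5 = 0.
Quadratic formula: z = [-(43/10) +/- sqrt((43/10)^2 - 4*(14/5))] / 2
Discriminant = 1849/100 - 56/5 = 729/100; sqrt = 27/10.
z = (-43/10 +/- 27/10) / 2 => z = -4/5 or z = -7/2.
|p1| = 7/2, |p2| = 4/5.
For BIBO stability, all poles must lie inside the unit circle (|p| < 1).
System is UNSTABLE since at least one |p| >= 1.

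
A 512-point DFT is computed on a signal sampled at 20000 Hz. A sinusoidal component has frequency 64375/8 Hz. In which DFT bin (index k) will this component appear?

DFT frequency resolution = f_s/N = 20000/512 = 625/16 Hz
Bin index k = f_signal / resolution = 64375/8 / 625/16 = 206
The signal frequency 64375/8 Hz falls in DFT bin k = 206.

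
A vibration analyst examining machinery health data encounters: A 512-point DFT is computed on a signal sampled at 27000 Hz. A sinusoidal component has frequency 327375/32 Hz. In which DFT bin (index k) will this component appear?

DFT frequency resolution = f_s/N = 27000/512 = 3375/64 Hz
Bin index k = f_signal / resolution = 327375/32 / 3375/64 = 194
The signal frequency 327375/32 Hz falls in DFT bin k = 194.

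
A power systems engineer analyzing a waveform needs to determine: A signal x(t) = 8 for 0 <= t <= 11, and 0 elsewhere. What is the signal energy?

Energy = integral of |x(t)|^2 dt over the signal duration
= 8^2 * 11 = 64 * 11 = 704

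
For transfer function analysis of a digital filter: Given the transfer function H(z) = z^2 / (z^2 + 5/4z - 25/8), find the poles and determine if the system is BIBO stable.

Poles are roots of the denominator: z^2 + 5/4z - 25/8 = 0.
Quadratic formula: z = [-(5/4) +/- sqrt((5/4)^2 - 4*(-25/8))] / 2
Discriminant = 25/16 + 25/2 = 225/16; sqrt = 15/4.
z = (-5/4 +/- 15/4) / 2 => z = 5/4 or z = -5/2.
|p1| = 5/4, |p2| = 5/2.
For BIBO stability, all poles must lie inside the unit circle (|p| < 1).
System is UNSTABLE since at least one |p| >= 1.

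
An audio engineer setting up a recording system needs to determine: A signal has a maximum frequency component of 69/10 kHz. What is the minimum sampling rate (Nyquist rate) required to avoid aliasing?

By the Nyquist-Shannon sampling theorem,
the minimum sampling rate (Nyquist rate) must be at least 2 * f_max.
Nyquist rate = 2 * 69/10 kHz = 69/5 kHz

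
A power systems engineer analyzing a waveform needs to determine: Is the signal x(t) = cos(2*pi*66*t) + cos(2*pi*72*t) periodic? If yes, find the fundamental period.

f1 = 66 Hz, f2 = 72 Hz
Period T1 = 1/66, T2 = 1/72
Ratio T1/T2 = 72/66, which is rational.
The signal is periodic with fundamental period T = 1/GCD(66,72) = 1/6 s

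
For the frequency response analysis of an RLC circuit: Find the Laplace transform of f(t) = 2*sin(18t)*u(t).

Standard pair: sin(wt)*u(t) <-> w/(s^2+w^2)
With w = 18: L{2*sin(18t)*u(t)} = 36/(s^2+324)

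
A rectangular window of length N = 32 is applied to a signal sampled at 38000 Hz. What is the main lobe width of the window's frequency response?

For a rectangular window of length N,
the main lobe width in frequency is 2*f_s/N.
= 2*38000/32 = 2375 Hz
This determines the minimum frequency separation for resolving two sinusoids.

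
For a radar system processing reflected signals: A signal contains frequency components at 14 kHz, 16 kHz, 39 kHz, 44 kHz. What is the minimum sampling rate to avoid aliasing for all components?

The highest frequency component is f_max = 44 kHz.
Nyquist rate = 2 * f_max = 2 * 44 kHz = 88 kHz.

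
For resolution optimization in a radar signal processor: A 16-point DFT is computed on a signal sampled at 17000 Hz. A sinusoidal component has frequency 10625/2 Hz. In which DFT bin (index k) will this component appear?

DFT frequency resolution = f_s/N = 17000/16 = 2125/2 Hz
Bin index k = f_signal / resolution = 10625/2 / 2125/2 = 5
The signal frequency 10625/2 Hz falls in DFT bin k = 5.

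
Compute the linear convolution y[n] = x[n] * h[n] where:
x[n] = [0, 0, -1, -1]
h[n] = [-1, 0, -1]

y[n] = sum_k x[k]*h[n-k]. Output length = len(x) + len(h) - 1 = 4 + 3 - 1 = 6.
y[0] = 0*-1 = 0
y[1] = 0*-1 + 0*0 = 0
y[2] = -1*-1 + 0*0 + 0*-1 = 1
y[3] = -1*-1 + -1*0 + 0*-1 = 1
y[4] = -1*0 + -1*-1 = 1
y[5] = -1*-1 = 1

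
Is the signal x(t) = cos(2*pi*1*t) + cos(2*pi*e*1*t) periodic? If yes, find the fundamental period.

f1 = 1 Hz, f2 = 1*e Hz
Ratio f2/f1 = e, which is irrational.
Since the frequency ratio is irrational, no common period exists.
The signal is not periodic.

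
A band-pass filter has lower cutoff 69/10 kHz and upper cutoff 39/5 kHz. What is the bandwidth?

Bandwidth = f_high - f_low
= 39/5 kHz - 69/10 kHz = 9/10 kHz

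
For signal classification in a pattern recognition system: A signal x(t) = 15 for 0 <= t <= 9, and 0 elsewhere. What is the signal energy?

Energy = integral of |x(t)|^2 dt over the signal duration
= 15^2 * 9 = 225 * 9 = 2025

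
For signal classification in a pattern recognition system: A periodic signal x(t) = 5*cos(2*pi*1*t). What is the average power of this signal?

Average power of A*cos(wt) is A^2/2.
P = 5^2 / 2 = 25/2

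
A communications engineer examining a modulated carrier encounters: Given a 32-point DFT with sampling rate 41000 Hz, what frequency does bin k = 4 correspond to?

The frequency of DFT bin k is: f_k = k * f_s / N
f_4 = 4 * 41000 / 32 = 5125 Hz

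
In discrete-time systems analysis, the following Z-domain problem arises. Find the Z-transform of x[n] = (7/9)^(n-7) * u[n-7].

Time-shifting property: if X(z) = Z{x[n]}, then Z{x[n-d]} = z^(-d) * X(z)
X(z) = z/(z - 7/9) for x[n] = (7/9)^n * u[n]
Z{x[n-7]} = z^(-7) * z/(z - 7/9) = z^(-6)/(z - 7/9)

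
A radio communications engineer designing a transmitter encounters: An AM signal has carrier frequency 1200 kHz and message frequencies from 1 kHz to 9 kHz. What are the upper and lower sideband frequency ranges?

Upper sideband (USB) = fc + [fm_low, fm_high] = 1200 + [1, 9] = [1201, 1209] kHz
Lower sideband (LSB) = fc - [fm_high, fm_low] = 1200 - [9, 1] = [1191, 1199] kHz
Total occupied spectrum: 1191 kHz to 1209 kHz (plus carrier at 1200 kHz)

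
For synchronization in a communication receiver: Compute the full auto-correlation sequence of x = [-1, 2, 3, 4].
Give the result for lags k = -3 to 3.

r_xx[k] = sum_m x[m]*x[m+k], indexed from 0, for k = -3 to 3:
  r_xx[-3] = x[3]*x[0] = -4
  r_xx[-2] = x[2]*x[0] + x[3]*x[1] = 5
  r_xx[-1] = x[1]*x[0] + x[2]*x[1] + x[3]*x[2] = 16
  r_xx[0] = x[0]*x[0] + x[1]*x[1] + x[2]*x[2] + x[3]*x[3] = 30
  r_xx[1] = x[0]*x[1] + x[1]*x[2] + x[2]*x[3] = 16
  r_xx[2] = x[0]*x[2] + x[1]*x[3] = 5
  r_xx[3] = x[0]*x[3] = -4
r_xx = [-4, 5, 16, 30, 16, 5, -4]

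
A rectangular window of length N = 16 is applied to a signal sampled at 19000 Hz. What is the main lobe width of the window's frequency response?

For a rectangular window of length N,
the main lobe width in frequency is 2*f_s/N.
= 2*19000/16 = 2375 Hz
This determines the minimum frequency separation for resolving two sinusoids.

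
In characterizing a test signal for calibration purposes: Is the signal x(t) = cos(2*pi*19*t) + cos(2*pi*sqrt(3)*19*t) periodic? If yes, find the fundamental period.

f1 = 19 Hz, f2 = 19*sqrt(3) Hz
Ratio f2/f1 = sqrt(3), which is irrational.
Since the frequency ratio is irrational, no common period exists.
The signal is not periodic.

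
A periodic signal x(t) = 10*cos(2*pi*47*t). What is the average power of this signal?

Average power of A*cos(wt) is A^2/2.
P = 10^2 / 2 = 100/2 = 50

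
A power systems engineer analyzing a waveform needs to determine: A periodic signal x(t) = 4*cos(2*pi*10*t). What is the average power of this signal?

Average power of A*cos(wt) is A^2/2.
P = 4^2 / 2 = 16/2 = 8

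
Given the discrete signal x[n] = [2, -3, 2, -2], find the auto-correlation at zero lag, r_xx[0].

The auto-correlation at zero lag r_xx[0] equals the signal energy.
r_xx[0] = sum of x[n]^2 = 2^2 + (-3)^2 + 2^2 + (-2)^2
= 4 + 9 + 4 + 4 = 21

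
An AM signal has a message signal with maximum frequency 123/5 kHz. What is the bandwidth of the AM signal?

In AM (double-sideband), the bandwidth is twice the message frequency.
BW = 2 * f_m = 2 * 123/5 kHz = 246/5 kHz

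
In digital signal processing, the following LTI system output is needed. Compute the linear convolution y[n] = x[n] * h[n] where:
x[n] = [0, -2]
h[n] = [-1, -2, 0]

y[n] = sum_k x[k]*h[n-k]. Output length = len(x) + len(h) - 1 = 2 + 3 - 1 = 4.
y[0] = 0*-1 = 0
y[1] = -2*-1 + 0*-2 = 2
y[2] = -2*-2 + 0*0 = 4
y[3] = -2*0 = 0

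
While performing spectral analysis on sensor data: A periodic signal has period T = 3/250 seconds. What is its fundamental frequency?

The fundamental frequency is the reciprocal of the period.
f = 1/T = 1/(3/250) = 250/3 Hz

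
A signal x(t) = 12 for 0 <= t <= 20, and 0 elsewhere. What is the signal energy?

Energy = integral of |x(t)|^2 dt over the signal duration
= 12^2 * 20 = 144 * 20 = 2880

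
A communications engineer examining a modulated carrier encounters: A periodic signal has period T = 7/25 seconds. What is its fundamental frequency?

The fundamental frequency is the reciprocal of the period.
f = 1/T = 1/(7/25) = 25/7 Hz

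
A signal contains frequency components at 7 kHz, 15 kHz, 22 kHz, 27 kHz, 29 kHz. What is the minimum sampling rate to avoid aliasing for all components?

The highest frequency component is f_max = 29 kHz.
Nyquist rate = 2 * f_max = 2 * 29 kHz = 58 kHz.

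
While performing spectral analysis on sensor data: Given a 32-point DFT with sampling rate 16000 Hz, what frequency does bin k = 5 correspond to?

The frequency of DFT bin k is: f_k = k * f_s / N
f_5 = 5 * 16000 / 32 = 2500 Hz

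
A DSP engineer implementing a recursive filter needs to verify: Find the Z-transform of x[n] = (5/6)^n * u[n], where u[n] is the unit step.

The Z-transform of a^n * u[n] is z/(z-a) for |z| > |a|.
Here a = 5/6, so X(z) = z/(z - (5/6)) = 6z/(6z - 5)
ROC: |z| > 5/6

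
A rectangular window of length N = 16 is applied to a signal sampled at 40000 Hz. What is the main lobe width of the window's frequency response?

For a rectangular window of length N,
the main lobe width in frequency is 2*f_s/N.
= 2*40000/16 = 5000 Hz
This determines the minimum frequency separation for resolving two sinusoids.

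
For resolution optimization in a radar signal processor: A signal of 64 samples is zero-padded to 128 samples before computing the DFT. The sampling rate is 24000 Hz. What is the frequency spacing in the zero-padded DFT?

Original DFT: N = 64, resolution = f_s/N = 24000/64 = 375 Hz
Zero-padded DFT: N = 128, resolution = f_s/N = 24000/128 = 375/2 Hz
Zero-padding interpolates the spectrum (finer frequency grid)
but does NOT improve the true spectral resolution (ability to resolve close frequencies).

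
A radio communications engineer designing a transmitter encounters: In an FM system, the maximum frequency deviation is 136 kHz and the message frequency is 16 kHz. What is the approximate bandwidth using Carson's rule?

Carson's rule: BW = 2*(delta_f + f_m)
= 2*(136 + 16) kHz = 304 kHz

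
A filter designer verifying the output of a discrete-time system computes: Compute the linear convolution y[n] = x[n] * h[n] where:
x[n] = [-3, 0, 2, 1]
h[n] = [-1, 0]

y[n] = sum_k x[k]*h[n-k]. Output length = len(x) + len(h) - 1 = 4 + 2 - 1 = 5.
y[0] = -3*-1 = 3
y[1] = 0*-1 + -3*0 = 0
y[2] = 2*-1 + 0*0 = -2
y[3] = 1*-1 + 2*0 = -1
y[4] = 1*0 = 0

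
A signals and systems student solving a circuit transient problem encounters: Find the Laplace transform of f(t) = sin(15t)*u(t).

Standard pair: sin(wt)*u(t) <-> w/(s^2+w^2)
With w = 15: L{sin(15t)*u(t)} = 15/(s^2+225)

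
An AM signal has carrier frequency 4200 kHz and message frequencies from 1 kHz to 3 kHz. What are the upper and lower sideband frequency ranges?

Upper sideband (USB) = fc + [fm_low, fm_high] = 4200 + [1, 3] = [4201, 4203] kHz
Lower sideband (LSB) = fc - [fm_high, fm_low] = 4200 - [3, 1] = [4197, 4199] kHz
Total occupied spectrum: 4197 kHz to 4203 kHz (plus carrier at 4200 kHz)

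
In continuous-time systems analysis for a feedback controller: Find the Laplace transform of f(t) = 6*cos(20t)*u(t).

Standard pair: cos(wt)*u(t) <-> s/(s^2+w^2)
With w = 20: L{6*cos(20t)*u(t)} = 6s/(s^2+400)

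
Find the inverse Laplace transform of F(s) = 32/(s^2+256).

Standard pair: w/(s^2+w^2) <-> sin(wt)*u(t)
Recognize w^2 = 256, so w = 16; numerator 32 = 2*16.
f(t) = 2*sin(16t)*u(t)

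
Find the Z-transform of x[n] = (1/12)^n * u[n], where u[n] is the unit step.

The Z-transform of a^n * u[n] is z/(z-a) for |z| > |a|.
Here a = 1/12, so X(z) = z/(z - (1/12)) = 12z/(12z - 1)
ROC: |z| > 1/12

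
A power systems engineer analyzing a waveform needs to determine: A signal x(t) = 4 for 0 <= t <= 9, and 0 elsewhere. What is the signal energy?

Energy = integral of |x(t)|^2 dt over the signal duration
= 4^2 * 9 = 16 * 9 = 144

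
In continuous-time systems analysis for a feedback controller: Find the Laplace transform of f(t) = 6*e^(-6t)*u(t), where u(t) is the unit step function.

Standard Laplace transform pair:
e^(-at)*u(t) <-> 1/(s+a)
With a = 6: L{6*e^(-6t)*u(t)} = 6/(s+6), ROC: Re(s) > -6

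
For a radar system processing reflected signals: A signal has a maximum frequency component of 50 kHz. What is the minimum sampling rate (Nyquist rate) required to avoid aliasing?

By the Nyquist-Shannon sampling theorem,
the minimum sampling rate (Nyquist rate) must be at least 2 * f_max.
Nyquist rate = 2 * 50 kHz = 100 kHz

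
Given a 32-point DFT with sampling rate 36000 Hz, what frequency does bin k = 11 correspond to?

The frequency of DFT bin k is: f_k = k * f_s / N
f_11 = 11 * 36000 / 32 = 12375 Hz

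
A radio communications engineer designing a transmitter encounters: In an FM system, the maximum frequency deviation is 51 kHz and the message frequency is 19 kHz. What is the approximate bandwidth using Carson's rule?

Carson's rule: BW = 2*(delta_f + f_m)
= 2*(51 + 19) kHz = 140 kHz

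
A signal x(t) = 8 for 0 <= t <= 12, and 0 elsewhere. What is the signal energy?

Energy = integral of |x(t)|^2 dt over the signal duration
= 8^2 * 12 = 64 * 12 = 768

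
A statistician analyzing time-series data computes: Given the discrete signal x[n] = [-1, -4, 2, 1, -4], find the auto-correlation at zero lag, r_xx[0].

The auto-correlation at zero lag r_xx[0] equals the signal energy.
r_xx[0] = sum of x[n]^2 = (-1)^2 + (-4)^2 + 2^2 + 1^2 + (-4)^2
= 1 + 16 + 4 + 1 + 16 = 38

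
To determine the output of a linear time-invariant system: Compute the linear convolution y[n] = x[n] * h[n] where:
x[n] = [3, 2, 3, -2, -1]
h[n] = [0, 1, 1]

y[n] = sum_k x[k]*h[n-k]. Output length = len(x) + len(h) - 1 = 5 + 3 - 1 = 7.
y[0] = 3*0 = 0
y[1] = 2*0 + 3*1 = 3
y[2] = 3*0 + 2*1 + 3*1 = 5
y[3] = -2*0 + 3*1 + 2*1 = 5
y[4] = -1*0 + -2*1 + 3*1 = 1
y[5] = -1*1 + -2*1 = -3
y[6] = -1*1 = -1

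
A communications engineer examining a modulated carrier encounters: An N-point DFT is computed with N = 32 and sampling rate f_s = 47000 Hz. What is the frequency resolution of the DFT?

DFT frequency resolution = f_s / N
= 47000 / 32 = 5875/4 Hz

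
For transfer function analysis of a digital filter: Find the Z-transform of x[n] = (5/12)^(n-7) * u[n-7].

Time-shifting property: if X(z) = Z{x[n]}, then Z{x[n-d]} = z^(-d) * X(z)
X(z) = z/(z - 5/12) for x[n] = (5/12)^n * u[n]
Z{x[n-7]} = z^(-7) * z/(z - 5/12) = z^(-6)/(z - 5/12)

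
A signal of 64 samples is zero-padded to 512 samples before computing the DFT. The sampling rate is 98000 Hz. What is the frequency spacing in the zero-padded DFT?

Original DFT: N = 64, resolution = f_s/N = 98000/64 = 6125/4 Hz
Zero-padded DFT: N = 512, resolution = f_s/N = 98000/512 = 6125/32 Hz
Zero-padding interpolates the spectrum (finer frequency grid)
but does NOT improve the true spectral resolution (ability to resolve close frequencies).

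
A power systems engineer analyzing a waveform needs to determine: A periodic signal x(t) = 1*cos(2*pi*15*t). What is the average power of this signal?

Average power of A*cos(wt) is A^2/2.
P = 1^2 / 2 = 1/2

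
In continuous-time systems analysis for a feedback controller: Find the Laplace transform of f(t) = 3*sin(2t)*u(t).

Standard pair: sin(wt)*u(t) <-> w/(s^2+w^2)
With w = 2: L{3*sin(2t)*u(t)} = 6/(s^2+4)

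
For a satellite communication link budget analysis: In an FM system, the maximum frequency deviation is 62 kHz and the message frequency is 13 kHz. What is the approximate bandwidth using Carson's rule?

Carson's rule: BW = 2*(delta_f + f_m)
= 2*(62 + 13) kHz = 150 kHz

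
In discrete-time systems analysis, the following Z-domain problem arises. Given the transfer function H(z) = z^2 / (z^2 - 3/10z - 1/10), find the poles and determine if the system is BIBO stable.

Poles are roots of the denominator: z^2 - 3/10z - 1/10 = 0.
Quadratic formula: z = [-(-3/10) +/- sqrt((-3/10)^2 - 4*(-1/10))] / 2
Discriminant = 9/100 + 2/5 = 49/100; sqrt = 7/10.
z = (3/10 +/- 7/10) / 2 => z = 1/2 or z = -1/5.
|p1| = 1/5, |p2| = 1/2.
For BIBO stability, all poles must lie inside the unit circle (|p| < 1).
System is STABLE since both |p| < 1.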